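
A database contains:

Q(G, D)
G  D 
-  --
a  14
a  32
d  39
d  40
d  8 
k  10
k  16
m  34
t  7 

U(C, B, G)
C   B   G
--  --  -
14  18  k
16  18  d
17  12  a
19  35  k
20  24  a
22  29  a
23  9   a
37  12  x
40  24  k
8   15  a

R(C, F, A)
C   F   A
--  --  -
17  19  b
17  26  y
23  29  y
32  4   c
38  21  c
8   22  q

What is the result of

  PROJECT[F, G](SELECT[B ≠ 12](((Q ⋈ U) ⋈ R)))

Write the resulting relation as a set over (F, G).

Natural join on G: {(a, 14, 17, 12), (a, 14, 20, 24), (a, 14, 22, 29), (a, 14, 23, 9), (a, 14, 8, 15), (a, 32, 17, 12), (a, 32, 20, 24), (a, 32, 22, 29), (a, 32, 23, 9), (a, 32, 8, 15), (d, 39, 16, 18), (d, 40, 16, 18), (d, 8, 16, 18), (k, 10, 14, 18), (k, 10, 19, 35), (k, 10, 40, 24), (k, 16, 14, 18), (k, 16, 19, 35), (k, 16, 40, 24)}
Natural join on C: {(a, 14, 17, 12, 19, b), (a, 14, 17, 12, 26, y), (a, 14, 23, 9, 29, y), (a, 14, 8, 15, 22, q), (a, 32, 17, 12, 19, b), (a, 32, 17, 12, 26, y), (a, 32, 23, 9, 29, y), (a, 32, 8, 15, 22, q)}
Selection B ≠ 12: {(a, 14, 23, 9, 29, y), (a, 14, 8, 15, 22, q), (a, 32, 23, 9, 29, y), (a, 32, 8, 15, 22, q)}
π_{F, G} gives {(22, a), (29, a)} (2 duplicate(s) eliminated).

{(22, a), (29, a)}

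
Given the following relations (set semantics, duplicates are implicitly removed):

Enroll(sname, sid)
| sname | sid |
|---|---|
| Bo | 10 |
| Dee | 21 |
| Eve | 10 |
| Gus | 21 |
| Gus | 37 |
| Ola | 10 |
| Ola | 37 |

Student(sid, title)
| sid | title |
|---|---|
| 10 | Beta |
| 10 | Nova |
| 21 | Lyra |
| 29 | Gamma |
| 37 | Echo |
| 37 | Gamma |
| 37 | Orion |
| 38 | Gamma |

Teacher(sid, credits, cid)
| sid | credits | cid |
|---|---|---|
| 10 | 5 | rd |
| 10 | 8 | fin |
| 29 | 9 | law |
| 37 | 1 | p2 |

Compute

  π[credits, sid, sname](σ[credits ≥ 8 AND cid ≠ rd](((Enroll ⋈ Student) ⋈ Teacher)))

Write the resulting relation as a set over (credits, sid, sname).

Joining Enroll and Student on sid yields {(Bo, 10, Beta), (Bo, 10, Nova), (Dee, 21, Lyra), (Eve, 10, Beta), (Eve, 10, Nova), (Gus, 21, Lyra), (Gus, 37, Echo), (Gus, 37, Gamma), (Gus, 37, Orion), (Ola, 10, Beta), (Ola, 10, Nova), (Ola, 37, Echo), (Ola, 37, Gamma), (Ola, 37, Orion)}.
Joining (Enroll ⋈ Student) and Teacher on sid yields {(Bo, 10, Beta, 5, rd), (Bo, 10, Beta, 8, fin), (Bo, 10, Nova, 5, rd), (Bo, 10, Nova, 8, fin), (Eve, 10, Beta, 5, rd), (Eve, 10, Beta, 8, fin), (Eve, 10, Nova, 5, rd), (Eve, 10, Nova, 8, fin), (Gus, 37, Echo, 1, p2), (Gus, 37, Gamma, 1, p2), (Gus, 37, Orion, 1, p2), (Ola, 10, Beta, 5, rd), (Ola, 10, Beta, 8, fin), (Ola, 10, Nova, 5, rd), (Ola, 10, Nova, 8, fin), (Ola, 37, Echo, 1, p2), (Ola, 37, Gamma, 1, p2), (Ola, 37, Orion, 1, p2)}.
σ[credits ≥ 8 AND cid ≠ rd]: keep tuples satisfying credits ≥ 8 AND cid ≠ rd → {(Bo, 10, Beta, 8, fin), (Bo, 10, Nova, 8, fin), (Eve, 10, Beta, 8, fin), (Eve, 10, Nova, 8, fin), (Ola, 10, Beta, 8, fin), (Ola, 10, Nova, 8, fin)}
Keep only column(s) credits, sid, sname (3 duplicate(s) eliminated): {(8, 10, Bo), (8, 10, Eve), (8, 10, Ola)}

{(8, 10, Bo), (8, 10, Eve), (8, 10, Ola)}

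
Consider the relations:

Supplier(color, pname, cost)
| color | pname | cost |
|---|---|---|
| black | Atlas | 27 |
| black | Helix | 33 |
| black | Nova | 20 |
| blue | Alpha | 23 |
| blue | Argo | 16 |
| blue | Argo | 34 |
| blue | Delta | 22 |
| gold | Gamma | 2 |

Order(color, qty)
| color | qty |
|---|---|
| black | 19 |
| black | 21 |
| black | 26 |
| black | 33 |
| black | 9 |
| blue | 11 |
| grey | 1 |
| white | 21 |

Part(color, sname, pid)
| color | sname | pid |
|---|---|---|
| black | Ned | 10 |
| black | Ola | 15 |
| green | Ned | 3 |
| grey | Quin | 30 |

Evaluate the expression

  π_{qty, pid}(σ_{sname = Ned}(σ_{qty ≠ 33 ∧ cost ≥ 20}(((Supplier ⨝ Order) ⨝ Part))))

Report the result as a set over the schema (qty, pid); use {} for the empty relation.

{(19, 10), (21, 10), (26, 10), (9, 10)}

Natural join on color: {(black, Atlas, 27, 19), (black, Atlas, 27, 21), (black, Atlas, 27, 26), (black, Atlas, 27, 33), (black, Atlas, 27, 9), (black, Helix, 33, 19), (black, Helix, 33, 21), (black, Helix, 33, 26), (black, Helix, 33, 33), (black, Helix, 33, 9), (black, Nova, 20, 19), (black, Nova, 20, 21), (black, Nova, 20, 26), (black, Nova, 20, 33), (black, Nova, 20, 9), (blue, Alpha, 23, 11), (blue, Argo, 16, 11), (blue, Argo, 34, 11), (blue, Delta, 22, 11)}
Natural join on color: {(black, Atlas, 27, 19, Ned, 10), (black, Atlas, 27, 19, Ola, 15), (black, Atlas, 27, 21, Ned, 10), (black, Atlas, 27, 21, Ola, 15), (black, Atlas, 27, 26, Ned, 10), (black, Atlas, 27, 26, Ola, 15), (black, Atlas, 27, 33, Ned, 10), (black, Atlas, 27, 33, Ola, 15), (black, Atlas, 27, 9, Ned, 10), (black, Atlas, 27, 9, Ola, 15), (black, Helix, 33, 19, Ned, 10), (black, Helix, 33, 19, Ola, 15), (black, Helix, 33, 21, Ned, 10), (black, Helix, 33, 21, Ola, 15), (black, Helix, 33, 26, Ned, 10), (black, Helix, 33, 26, Ola, 15), (black, Helix, 33, 33, Ned, 10), (black, Helix, 33, 33, Ola, 15), (black, Helix, 33, 9, Ned, 10), (black, Helix, 33, 9, Ola, 15), (black, Nova, 20, 19, Ned, 10), (black, Nova, 20, 19, Ola, 15), (black, Nova, 20, 21, Ned, 10), (black, Nova, 20, 21, Ola, 15), (black, Nova, 20, 26, Ned, 10), (black, Nova, 20, 26, Ola, 15), (black, Nova, 20, 33, Ned, 10), (black, Nova, 20, 33, Ola, 15), (black, Nova, 20, 9, Ned, 10), (black, Nova, 20, 9, Ola, 15)}
Selection qty ≠ 33 ∧ cost ≥ 20: {(black, Atlas, 27, 19, Ned, 10), (black, Atlas, 27, 19, Ola, 15), (black, Atlas, 27, 21, Ned, 10), (black, Atlas, 27, 21, Ola, 15), (black, Atlas, 27, 26, Ned, 10), (black, Atlas, 27, 26, Ola, 15), (black, Atlas, 27, 9, Ned, 10), (black, Atlas, 27, 9, Ola, 15), (black, Helix, 33, 19, Ned, 10), (black, Helix, 33, 19, Ola, 15), (black, Helix, 33, 21, Ned, 10), (black, Helix, 33, 21, Ola, 15), (black, Helix, 33, 26, Ned, 10), (black, Helix, 33, 26, Ola, 15), (black, Helix, 33, 9, Ned, 10), (black, Helix, 33, 9, Ola, 15), (black, Nova, 20, 19, Ned, 10), (black, Nova, 20, 19, Ola, 15), (black, Nova, 20, 21, Ned, 10), (black, Nova, 20, 21, Ola, 15), (black, Nova, 20, 26, Ned, 10), (black, Nova, 20, 26, Ola, 15), (black, Nova, 20, 9, Ned, 10), (black, Nova, 20, 9, Ola, 15)}
Selection sname = Ned: {(black, Atlas, 27, 19, Ned, 10), (black, Atlas, 27, 21, Ned, 10), (black, Atlas, 27, 26, Ned, 10), (black, Atlas, 27, 9, Ned, 10), (black, Helix, 33, 19, Ned, 10), (black, Helix, 33, 21, Ned, 10), (black, Helix, 33, 26, Ned, 10), (black, Helix, 33, 9, Ned, 10), (black, Nova, 20, 19, Ned, 10), (black, Nova, 20, 21, Ned, 10), (black, Nova, 20, 26, Ned, 10), (black, Nova, 20, 9, Ned, 10)}
π_{qty, pid} gives {(19, 10), (21, 10), (26, 10), (9, 10)} (8 duplicate(s) eliminated).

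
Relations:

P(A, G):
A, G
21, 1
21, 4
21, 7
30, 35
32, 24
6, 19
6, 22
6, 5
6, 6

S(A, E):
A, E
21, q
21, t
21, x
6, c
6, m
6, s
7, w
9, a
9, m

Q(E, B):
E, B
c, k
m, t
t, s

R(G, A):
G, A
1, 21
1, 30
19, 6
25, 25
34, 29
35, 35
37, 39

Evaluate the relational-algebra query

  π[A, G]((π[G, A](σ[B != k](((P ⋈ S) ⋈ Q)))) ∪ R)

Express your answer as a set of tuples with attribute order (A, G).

{(21, 1), (21, 4), (21, 7), (25, 25), (29, 34), (30, 1), (35, 35), (39, 37), (6, 19), (6, 22), (6, 5), (6, 6)}

Natural join on A: {(21, 1, q), (21, 1, t), (21, 1, x), (21, 4, q), (21, 4, t), (21, 4, x), (21, 7, q), (21, 7, t), (21, 7, x), (6, 19, c), (6, 19, m), (6, 19, s), (6, 22, c), (6, 22, m), (6, 22, s), (6, 5, c), (6, 5, m), (6, 5, s), (6, 6, c), (6, 6, m), (6, 6, s)}
Natural join on E: {(21, 1, t, s), (21, 4, t, s), (21, 7, t, s), (6, 19, c, k), (6, 19, m, t), (6, 22, c, k), (6, 22, m, t), (6, 5, c, k), (6, 5, m, t), (6, 6, c, k), (6, 6, m, t)}
Apply σ_{B != k}; surviving tuples: {(21, 1, t, s), (21, 4, t, s), (21, 7, t, s), (6, 19, m, t), (6, 22, m, t), (6, 5, m, t), (6, 6, m, t)}
π[G, A]: project onto (G, A) → {(1, 21), (19, 6), (22, 6), (4, 21), (5, 6), (6, 6), (7, 21)}
Set union of the two operands is {(1, 21), (1, 30), (19, 6), (22, 6), (25, 25), (34, 29), (35, 35), (37, 39), (4, 21), (5, 6), (6, 6), (7, 21)}.
π[A, G]: project onto (A, G) → {(21, 1), (21, 4), (21, 7), (25, 25), (29, 34), (30, 1), (35, 35), (39, 37), (6, 19), (6, 22), (6, 5), (6, 6)}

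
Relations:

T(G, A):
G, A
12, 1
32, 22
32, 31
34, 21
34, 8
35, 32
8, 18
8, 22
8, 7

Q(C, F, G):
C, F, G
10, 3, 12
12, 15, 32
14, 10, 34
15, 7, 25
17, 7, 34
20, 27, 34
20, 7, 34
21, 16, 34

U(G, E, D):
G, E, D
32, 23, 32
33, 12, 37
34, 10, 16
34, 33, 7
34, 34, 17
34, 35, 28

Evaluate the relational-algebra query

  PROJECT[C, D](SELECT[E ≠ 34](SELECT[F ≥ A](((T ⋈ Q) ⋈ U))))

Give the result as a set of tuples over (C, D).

{(14, 16), (14, 28), (14, 7), (20, 16), (20, 28), (20, 7), (21, 16), (21, 28), (21, 7)}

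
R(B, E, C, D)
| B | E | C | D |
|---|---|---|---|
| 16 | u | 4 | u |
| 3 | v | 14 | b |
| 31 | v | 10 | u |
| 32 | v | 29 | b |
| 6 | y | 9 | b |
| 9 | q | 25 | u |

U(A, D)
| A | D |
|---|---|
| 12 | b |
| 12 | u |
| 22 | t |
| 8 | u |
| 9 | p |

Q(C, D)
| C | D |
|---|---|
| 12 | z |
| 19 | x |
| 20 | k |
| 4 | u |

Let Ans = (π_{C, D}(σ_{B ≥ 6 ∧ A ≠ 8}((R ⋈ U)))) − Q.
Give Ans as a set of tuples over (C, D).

Natural join on D: {(16, u, 4, u, 12), (16, u, 4, u, 8), (3, v, 14, b, 12), (31, v, 10, u, 12), (31, v, 10, u, 8), (32, v, 29, b, 12), (6, y, 9, b, 12), (9, q, 25, u, 12), (9, q, 25, u, 8)}
Apply σ_{B ≥ 6 ∧ A ≠ 8}; surviving tuples: {(16, u, 4, u, 12), (31, v, 10, u, 12), (32, v, 29, b, 12), (6, y, 9, b, 12), (9, q, 25, u, 12)}
π[C, D]: project onto (C, D) → {(10, u), (25, u), (29, b), (4, u), (9, b)}
Set difference of the two operands is {(10, u), (25, u), (29, b), (9, b)}.

{(10, u), (25, u), (29, b), (9, b)}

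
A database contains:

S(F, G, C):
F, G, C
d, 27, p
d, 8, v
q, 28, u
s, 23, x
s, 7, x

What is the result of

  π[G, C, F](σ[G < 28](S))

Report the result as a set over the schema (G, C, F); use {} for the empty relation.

{(23, x, s), (27, p, d), (7, x, s), (8, v, d)}

Selection G < 28: {(d, 27, p), (d, 8, v), (s, 23, x), (s, 7, x)}
Projecting to G, C, F: {(23, x, s), (27, p, d), (7, x, s), (8, v, d)}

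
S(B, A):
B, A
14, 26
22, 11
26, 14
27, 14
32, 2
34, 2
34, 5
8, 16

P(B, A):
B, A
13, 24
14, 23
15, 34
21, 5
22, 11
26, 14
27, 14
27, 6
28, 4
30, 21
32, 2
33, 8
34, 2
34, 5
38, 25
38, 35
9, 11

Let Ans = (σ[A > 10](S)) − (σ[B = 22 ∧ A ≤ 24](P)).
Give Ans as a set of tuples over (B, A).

{(14, 26), (26, 14), (27, 14), (8, 16)}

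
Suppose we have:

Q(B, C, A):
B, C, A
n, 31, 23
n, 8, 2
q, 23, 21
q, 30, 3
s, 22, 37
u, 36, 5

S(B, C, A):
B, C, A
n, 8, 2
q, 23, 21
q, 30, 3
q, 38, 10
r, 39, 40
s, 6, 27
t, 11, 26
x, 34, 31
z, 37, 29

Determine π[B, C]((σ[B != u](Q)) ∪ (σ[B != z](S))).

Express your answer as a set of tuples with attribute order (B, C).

{(n, 31), (n, 8), (q, 23), (q, 30), (q, 38), (r, 39), (s, 22), (s, 6), (t, 11), (x, 34)}

Apply σ_{B != u}; surviving tuples: {(n, 31, 23), (n, 8, 2), (q, 23, 21), (q, 30, 3), (s, 22, 37)}
Apply σ_{B != z}; surviving tuples: {(n, 8, 2), (q, 23, 21), (q, 30, 3), (q, 38, 10), (r, 39, 40), (s, 6, 27), (t, 11, 26), (x, 34, 31)}
Taking the union: {(n, 31, 23), (n, 8, 2), (q, 23, 21), (q, 30, 3), (q, 38, 10), (r, 39, 40), (s, 22, 37), (s, 6, 27), (t, 11, 26), (x, 34, 31)}
Projecting to B, C: {(n, 31), (n, 8), (q, 23), (q, 30), (q, 38), (r, 39), (s, 22), (s, 6), (t, 11), (x, 34)}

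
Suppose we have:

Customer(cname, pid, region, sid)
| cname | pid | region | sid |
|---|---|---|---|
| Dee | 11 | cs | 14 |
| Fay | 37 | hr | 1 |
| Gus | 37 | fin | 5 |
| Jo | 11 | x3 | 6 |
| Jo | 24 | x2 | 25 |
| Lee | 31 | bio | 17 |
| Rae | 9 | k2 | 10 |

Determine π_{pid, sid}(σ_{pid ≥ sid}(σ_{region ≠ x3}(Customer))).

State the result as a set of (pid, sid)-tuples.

{(31, 17), (37, 1), (37, 5)}

σ[region ≠ x3]: keep tuples satisfying region ≠ x3 → {(Dee, 11, cs, 14), (Fay, 37, hr, 1), (Gus, 37, fin, 5), (Jo, 24, x2, 25), (Lee, 31, bio, 17), (Rae, 9, k2, 10)}
σ[pid ≥ sid]: keep tuples satisfying pid ≥ sid → {(Fay, 37, hr, 1), (Gus, 37, fin, 5), (Lee, 31, bio, 17)}
π[pid, sid]: project onto (pid, sid) → {(31, 17), (37, 1), (37, 5)}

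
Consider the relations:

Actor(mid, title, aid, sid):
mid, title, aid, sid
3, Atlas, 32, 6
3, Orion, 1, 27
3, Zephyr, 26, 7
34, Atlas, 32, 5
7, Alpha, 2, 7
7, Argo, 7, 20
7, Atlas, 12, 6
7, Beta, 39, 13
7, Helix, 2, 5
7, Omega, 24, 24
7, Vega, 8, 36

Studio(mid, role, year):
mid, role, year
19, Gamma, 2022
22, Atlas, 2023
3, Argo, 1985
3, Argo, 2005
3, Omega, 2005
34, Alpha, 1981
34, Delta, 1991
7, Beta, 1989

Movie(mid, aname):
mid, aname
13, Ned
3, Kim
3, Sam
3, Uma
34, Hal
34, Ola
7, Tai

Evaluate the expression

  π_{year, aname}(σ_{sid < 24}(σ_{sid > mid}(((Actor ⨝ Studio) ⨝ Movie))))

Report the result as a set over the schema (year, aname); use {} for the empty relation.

{(1985, Kim), (1985, Sam), (1985, Uma), (1989, Tai), (2005, Kim), (2005, Sam), (2005, Uma)}

Actor ⋈ Studio (natural join on mid): {(3, Atlas, 32, 6, Argo, 1985), (3, Atlas, 32, 6, Argo, 2005), (3, Atlas, 32, 6, Omega, 2005), (3, Orion, 1, 27, Argo, 1985), (3, Orion, 1, 27, Argo, 2005), (3, Orion, 1, 27, Omega, 2005), (3, Zephyr, 26, 7, Argo, 1985), (3, Zephyr, 26, 7, Argo, 2005), (3, Zephyr, 26, 7, Omega, 2005), (34, Atlas, 32, 5, Alpha, 1981), (34, Atlas, 32, 5, Delta, 1991), (7, Alpha, 2, 7, Beta, 1989), (7, Argo, 7, 20, Beta, 1989), (7, Atlas, 12, 6, Beta, 1989), (7, Beta, 39, 13, Beta, 1989), (7, Helix, 2, 5, Beta, 1989), (7, Omega, 24, 24, Beta, 1989), (7, Vega, 8, 36, Beta, 1989)}
(Actor ⨝ Studio) ⋈ Movie (natural join on mid): {(3, Atlas, 32, 6, Argo, 1985, Kim), (3, Atlas, 32, 6, Argo, 1985, Sam), (3, Atlas, 32, 6, Argo, 1985, Uma), (3, Atlas, 32, 6, Argo, 2005, Kim), (3, Atlas, 32, 6, Argo, 2005, Sam), (3, Atlas, 32, 6, Argo, 2005, Uma), (3, Atlas, 32, 6, Omega, 2005, Kim), (3, Atlas, 32, 6, Omega, 2005, Sam), (3, Atlas, 32, 6, Omega, 2005, Uma), (3, Orion, 1, 27, Argo, 1985, Kim), (3, Orion, 1, 27, Argo, 1985, Sam), (3, Orion, 1, 27, Argo, 1985, Uma), (3, Orion, 1, 27, Argo, 2005, Kim), (3, Orion, 1, 27, Argo, 2005, Sam), (3, Orion, 1, 27, Argo, 2005, Uma), (3, Orion, 1, 27, Omega, 2005, Kim), (3, Orion, 1, 27, Omega, 2005, Sam), (3, Orion, 1, 27, Omega, 2005, Uma), (3, Zephyr, 26, 7, Argo, 1985, Kim), (3, Zephyr, 26, 7, Argo, 1985, Sam), (3, Zephyr, 26, 7, Argo, 1985, Uma), (3, Zephyr, 26, 7, Argo, 2005, Kim), (3, Zephyr, 26, 7, Argo, 2005, Sam), (3, Zephyr, 26, 7, Argo, 2005, Uma), (3, Zephyr, 26, 7, Omega, 2005, Kim), (3, Zephyr, 26, 7, Omega, 2005, Sam), (3, Zephyr, 26, 7, Omega, 2005, Uma), (34, Atlas, 32, 5, Alpha, 1981, Hal), (34, Atlas, 32, 5, Alpha, 1981, Ola), (34, Atlas, 32, 5, Delta, 1991, Hal), (34, Atlas, 32, 5, Delta, 1991, Ola), (7, Alpha, 2, 7, Beta, 1989, Tai), (7, Argo, 7, 20, Beta, 1989, Tai), (7, Atlas, 12, 6, Beta, 1989, Tai), (7, Beta, 39, 13, Beta, 1989, Tai), (7, Helix, 2, 5, Beta, 1989, Tai), (7, Omega, 24, 24, Beta, 1989, Tai), (7, Vega, 8, 36, Beta, 1989, Tai)}
Apply σ_{sid > mid}; surviving tuples: {(3, Atlas, 32, 6, Argo, 1985, Kim), (3, Atlas, 32, 6, Argo, 1985, Sam), (3, Atlas, 32, 6, Argo, 1985, Uma), (3, Atlas, 32, 6, Argo, 2005, Kim), (3, Atlas, 32, 6, Argo, 2005, Sam), (3, Atlas, 32, 6, Argo, 2005, Uma), (3, Atlas, 32, 6, Omega, 2005, Kim), (3, Atlas, 32, 6, Omega, 2005, Sam), (3, Atlas, 32, 6, Omega, 2005, Uma), (3, Orion, 1, 27, Argo, 1985, Kim), (3, Orion, 1, 27, Argo, 1985, Sam), (3, Orion, 1, 27, Argo, 1985, Uma), (3, Orion, 1, 27, Argo, 2005, Kim), (3, Orion, 1, 27, Argo, 2005, Sam), (3, Orion, 1, 27, Argo, 2005, Uma), (3, Orion, 1, 27, Omega, 2005, Kim), (3, Orion, 1, 27, Omega, 2005, Sam), (3, Orion, 1, 27, Omega, 2005, Uma), (3, Zephyr, 26, 7, Argo, 1985, Kim), (3, Zephyr, 26, 7, Argo, 1985, Sam), (3, Zephyr, 26, 7, Argo, 1985, Uma), (3, Zephyr, 26, 7, Argo, 2005, Kim), (3, Zephyr, 26, 7, Argo, 2005, Sam), (3, Zephyr, 26, 7, Argo, 2005, Uma), (3, Zephyr, 26, 7, Omega, 2005, Kim), (3, Zephyr, 26, 7, Omega, 2005, Sam), (3, Zephyr, 26, 7, Omega, 2005, Uma), (7, Argo, 7, 20, Beta, 1989, Tai), (7, Beta, 39, 13, Beta, 1989, Tai), (7, Omega, 24, 24, Beta, 1989, Tai), (7, Vega, 8, 36, Beta, 1989, Tai)}
Apply σ_{sid < 24}; surviving tuples: {(3, Atlas, 32, 6, Argo, 1985, Kim), (3, Atlas, 32, 6, Argo, 1985, Sam), (3, Atlas, 32, 6, Argo, 1985, Uma), (3, Atlas, 32, 6, Argo, 2005, Kim), (3, Atlas, 32, 6, Argo, 2005, Sam), (3, Atlas, 32, 6, Argo, 2005, Uma), (3, Atlas, 32, 6, Omega, 2005, Kim), (3, Atlas, 32, 6, Omega, 2005, Sam), (3, Atlas, 32, 6, Omega, 2005, Uma), (3, Zephyr, 26, 7, Argo, 1985, Kim), (3, Zephyr, 26, 7, Argo, 1985, Sam), (3, Zephyr, 26, 7, Argo, 1985, Uma), (3, Zephyr, 26, 7, Argo, 2005, Kim), (3, Zephyr, 26, 7, Argo, 2005, Sam), (3, Zephyr, 26, 7, Argo, 2005, Uma), (3, Zephyr, 26, 7, Omega, 2005, Kim), (3, Zephyr, 26, 7, Omega, 2005, Sam), (3, Zephyr, 26, 7, Omega, 2005, Uma), (7, Argo, 7, 20, Beta, 1989, Tai), (7, Beta, 39, 13, Beta, 1989, Tai)}
π_{year, aname} gives {(1985, Kim), (1985, Sam), (1985, Uma), (1989, Tai), (2005, Kim), (2005, Sam), (2005, Uma)} (13 duplicate(s) eliminated).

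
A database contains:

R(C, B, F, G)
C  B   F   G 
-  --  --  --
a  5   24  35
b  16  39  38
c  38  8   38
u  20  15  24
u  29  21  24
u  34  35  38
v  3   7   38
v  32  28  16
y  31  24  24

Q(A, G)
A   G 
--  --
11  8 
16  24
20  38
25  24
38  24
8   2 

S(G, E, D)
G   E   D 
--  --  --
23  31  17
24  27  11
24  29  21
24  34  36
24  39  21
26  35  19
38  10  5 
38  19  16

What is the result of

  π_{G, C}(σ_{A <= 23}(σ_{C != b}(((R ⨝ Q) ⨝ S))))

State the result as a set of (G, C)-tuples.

{(24, u), (24, y), (38, c), (38, u), (38, v)}

Joining R and Q on G yields {(b, 16, 39, 38, 20), (c, 38, 8, 38, 20), (u, 20, 15, 24, 16), (u, 20, 15, 24, 25), (u, 20, 15, 24, 38), (u, 29, 21, 24, 16), (u, 29, 21, 24, 25), (u, 29, 21, 24, 38), (u, 34, 35, 38, 20), (v, 3, 7, 38, 20), (y, 31, 24, 24, 16), (y, 31, 24, 24, 25), (y, 31, 24, 24, 38)}.
Joining (R ⨝ Q) and S on G yields {(b, 16, 39, 38, 20, 10, 5), (b, 16, 39, 38, 20, 19, 16), (c, 38, 8, 38, 20, 10, 5), (c, 38, 8, 38, 20, 19, 16), (u, 20, 15, 24, 16, 27, 11), (u, 20, 15, 24, 16, 29, 21), (u, 20, 15, 24, 16, 34, 36), (u, 20, 15, 24, 16, 39, 21), (u, 20, 15, 24, 25, 27, 11), (u, 20, 15, 24, 25, 29, 21), (u, 20, 15, 24, 25, 34, 36), (u, 20, 15, 24, 25, 39, 21), (u, 20, 15, 24, 38, 27, 11), (u, 20, 15, 24, 38, 29, 21), (u, 20, 15, 24, 38, 34, 36), (u, 20, 15, 24, 38, 39, 21), (u, 29, 21, 24, 16, 27, 11), (u, 29, 21, 24, 16, 29, 21), (u, 29, 21, 24, 16, 34, 36), (u, 29, 21, 24, 16, 39, 21), (u, 29, 21, 24, 25, 27, 11), (u, 29, 21, 24, 25, 29, 21), (u, 29, 21, 24, 25, 34, 36), (u, 29, 21, 24, 25, 39, 21), (u, 29, 21, 24, 38, 27, 11), (u, 29, 21, 24, 38, 29, 21), (u, 29, 21, 24, 38, 34, 36), (u, 29, 21, 24, 38, 39, 21), (u, 34, 35, 38, 20, 10, 5), (u, 34, 35, 38, 20, 19, 16), (v, 3, 7, 38, 20, 10, 5), (v, 3, 7, 38, 20, 19, 16), (y, 31, 24, 24, 16, 27, 11), (y, 31, 24, 24, 16, 29, 21), (y, 31, 24, 24, 16, 34, 36), (y, 31, 24, 24, 16, 39, 21), (y, 31, 24, 24, 25, 27, 11), (y, 31, 24, 24, 25, 29, 21), (y, 31, 24, 24, 25, 34, 36), (y, 31, 24, 24, 25, 39, 21), (y, 31, 24, 24, 38, 27, 11), (y, 31, 24, 24, 38, 29, 21), (y, 31, 24, 24, 38, 34, 36), (y, 31, 24, 24, 38, 39, 21)}.
Filtering on C != b leaves {(c, 38, 8, 38, 20, 10, 5), (c, 38, 8, 38, 20, 19, 16), (u, 20, 15, 24, 16, 27, 11), (u, 20, 15, 24, 16, 29, 21), (u, 20, 15, 24, 16, 34, 36), (u, 20, 15, 24, 16, 39, 21), (u, 20, 15, 24, 25, 27, 11), (u, 20, 15, 24, 25, 29, 21), (u, 20, 15, 24, 25, 34, 36), (u, 20, 15, 24, 25, 39, 21), (u, 20, 15, 24, 38, 27, 11), (u, 20, 15, 24, 38, 29, 21), (u, 20, 15, 24, 38, 34, 36), (u, 20, 15, 24, 38, 39, 21), (u, 29, 21, 24, 16, 27, 11), (u, 29, 21, 24, 16, 29, 21), (u, 29, 21, 24, 16, 34, 36), (u, 29, 21, 24, 16, 39, 21), (u, 29, 21, 24, 25, 27, 11), (u, 29, 21, 24, 25, 29, 21), (u, 29, 21, 24, 25, 34, 36), (u, 29, 21, 24, 25, 39, 21), (u, 29, 21, 24, 38, 27, 11), (u, 29, 21, 24, 38, 29, 21), (u, 29, 21, 24, 38, 34, 36), (u, 29, 21, 24, 38, 39, 21), (u, 34, 35, 38, 20, 10, 5), (u, 34, 35, 38, 20, 19, 16), (v, 3, 7, 38, 20, 10, 5), (v, 3, 7, 38, 20, 19, 16), (y, 31, 24, 24, 16, 27, 11), (y, 31, 24, 24, 16, 29, 21), (y, 31, 24, 24, 16, 34, 36), (y, 31, 24, 24, 16, 39, 21), (y, 31, 24, 24, 25, 27, 11), (y, 31, 24, 24, 25, 29, 21), (y, 31, 24, 24, 25, 34, 36), (y, 31, 24, 24, 25, 39, 21), (y, 31, 24, 24, 38, 27, 11), (y, 31, 24, 24, 38, 29, 21), (y, 31, 24, 24, 38, 34, 36), (y, 31, 24, 24, 38, 39, 21)}.
Filtering on A <= 23 leaves {(c, 38, 8, 38, 20, 10, 5), (c, 38, 8, 38, 20, 19, 16), (u, 20, 15, 24, 16, 27, 11), (u, 20, 15, 24, 16, 29, 21), (u, 20, 15, 24, 16, 34, 36), (u, 20, 15, 24, 16, 39, 21), (u, 29, 21, 24, 16, 27, 11), (u, 29, 21, 24, 16, 29, 21), (u, 29, 21, 24, 16, 34, 36), (u, 29, 21, 24, 16, 39, 21), (u, 34, 35, 38, 20, 10, 5), (u, 34, 35, 38, 20, 19, 16), (v, 3, 7, 38, 20, 10, 5), (v, 3, 7, 38, 20, 19, 16), (y, 31, 24, 24, 16, 27, 11), (y, 31, 24, 24, 16, 29, 21), (y, 31, 24, 24, 16, 34, 36), (y, 31, 24, 24, 16, 39, 21)}.
Projecting to G, C (13 duplicate(s) eliminated): {(24, u), (24, y), (38, c), (38, u), (38, v)}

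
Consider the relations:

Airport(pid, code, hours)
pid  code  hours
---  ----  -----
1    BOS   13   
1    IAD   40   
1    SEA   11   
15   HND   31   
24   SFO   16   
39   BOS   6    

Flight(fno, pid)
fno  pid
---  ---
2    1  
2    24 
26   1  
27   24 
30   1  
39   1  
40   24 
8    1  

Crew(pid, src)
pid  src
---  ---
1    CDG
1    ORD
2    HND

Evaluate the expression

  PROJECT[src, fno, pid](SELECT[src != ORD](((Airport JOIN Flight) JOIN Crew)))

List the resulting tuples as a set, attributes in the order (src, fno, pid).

Joining Airport and Flight on pid yields {(1, BOS, 13, 2), (1, BOS, 13, 26), (1, BOS, 13, 30), (1, BOS, 13, 39), (1, BOS, 13, 8), (1, IAD, 40, 2), (1, IAD, 40, 26), (1, IAD, 40, 30), (1, IAD, 40, 39), (1, IAD, 40, 8), (1, SEA, 11, 2), (1, SEA, 11, 26), (1, SEA, 11, 30), (1, SEA, 11, 39), (1, SEA, 11, 8), (24, SFO, 16, 2), (24, SFO, 16, 27), (24, SFO, 16, 40)}.
Joining (Airport JOIN Flight) and Crew on pid yields {(1, BOS, 13, 2, CDG), (1, BOS, 13, 2, ORD), (1, BOS, 13, 26, CDG), (1, BOS, 13, 26, ORD), (1, BOS, 13, 30, CDG), (1, BOS, 13, 30, ORD), (1, BOS, 13, 39, CDG), (1, BOS, 13, 39, ORD), (1, BOS, 13, 8, CDG), (1, BOS, 13, 8, ORD), (1, IAD, 40, 2, CDG), (1, IAD, 40, 2, ORD), (1, IAD, 40, 26, CDG), (1, IAD, 40, 26, ORD), (1, IAD, 40, 30, CDG), (1, IAD, 40, 30, ORD), (1, IAD, 40, 39, CDG), (1, IAD, 40, 39, ORD), (1, IAD, 40, 8, CDG), (1, IAD, 40, 8, ORD), (1, SEA, 11, 2, CDG), (1, SEA, 11, 2, ORD), (1, SEA, 11, 26, CDG), (1, SEA, 11, 26, ORD), (1, SEA, 11, 30, CDG), (1, SEA, 11, 30, ORD), (1, SEA, 11, 39, CDG), (1, SEA, 11, 39, ORD), (1, SEA, 11, 8, CDG), (1, SEA, 11, 8, ORD)}.
σ[src != ORD]: keep tuples satisfying src != ORD → {(1, BOS, 13, 2, CDG), (1, BOS, 13, 26, CDG), (1, BOS, 13, 30, CDG), (1, BOS, 13, 39, CDG), (1, BOS, 13, 8, CDG), (1, IAD, 40, 2, CDG), (1, IAD, 40, 26, CDG), (1, IAD, 40, 30, CDG), (1, IAD, 40, 39, CDG), (1, IAD, 40, 8, CDG), (1, SEA, 11, 2, CDG), (1, SEA, 11, 26, CDG), (1, SEA, 11, 30, CDG), (1, SEA, 11, 39, CDG), (1, SEA, 11, 8, CDG)}
π_{src, fno, pid} gives {(CDG, 2, 1), (CDG, 26, 1), (CDG, 30, 1), (CDG, 39, 1), (CDG, 8, 1)} (10 duplicate(s) eliminated).

{(CDG, 2, 1), (CDG, 26, 1), (CDG, 30, 1), (CDG, 39, 1), (CDG, 8, 1)}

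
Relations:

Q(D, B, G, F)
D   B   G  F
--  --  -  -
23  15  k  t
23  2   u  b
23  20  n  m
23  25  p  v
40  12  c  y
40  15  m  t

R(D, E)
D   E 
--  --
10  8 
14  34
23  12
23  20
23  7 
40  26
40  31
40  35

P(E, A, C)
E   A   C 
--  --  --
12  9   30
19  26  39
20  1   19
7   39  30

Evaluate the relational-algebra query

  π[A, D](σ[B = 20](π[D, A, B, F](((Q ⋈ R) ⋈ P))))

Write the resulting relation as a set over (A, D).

Q ⋈ R (natural join on D): {(23, 15, k, t, 12), (23, 15, k, t, 20), (23, 15, k, t, 7), (23, 2, u, b, 12), (23, 2, u, b, 20), (23, 2, u, b, 7), (23, 20, n, m, 12), (23, 20, n, m, 20), (23, 20, n, m, 7), (23, 25, p, v, 12), (23, 25, p, v, 20), (23, 25, p, v, 7), (40, 12, c, y, 26), (40, 12, c, y, 31), (40, 12, c, y, 35), (40, 15, m, t, 26), (40, 15, m, t, 31), (40, 15, m, t, 35)}
(Q ⋈ R) ⋈ P (natural join on E): {(23, 15, k, t, 12, 9, 30), (23, 15, k, t, 20, 1, 19), (23, 15, k, t, 7, 39, 30), (23, 2, u, b, 12, 9, 30), (23, 2, u, b, 20, 1, 19), (23, 2, u, b, 7, 39, 30), (23, 20, n, m, 12, 9, 30), (23, 20, n, m, 20, 1, 19), (23, 20, n, m, 7, 39, 30), (23, 25, p, v, 12, 9, 30), (23, 25, p, v, 20, 1, 19), (23, 25, p, v, 7, 39, 30)}
π_{D, A, B, F} gives {(23, 1, 15, t), (23, 1, 2, b), (23, 1, 20, m), (23, 1, 25, v), (23, 39, 15, t), (23, 39, 2, b), (23, 39, 20, m), (23, 39, 25, v), (23, 9, 15, t), (23, 9, 2, b), (23, 9, 20, m), (23, 9, 25, v)}.
Apply σ_{B = 20}; surviving tuples: {(23, 1, 20, m), (23, 39, 20, m), (23, 9, 20, m)}
π_{A, D} gives {(1, 23), (39, 23), (9, 23)}.

{(1, 23), (39, 23), (9, 23)}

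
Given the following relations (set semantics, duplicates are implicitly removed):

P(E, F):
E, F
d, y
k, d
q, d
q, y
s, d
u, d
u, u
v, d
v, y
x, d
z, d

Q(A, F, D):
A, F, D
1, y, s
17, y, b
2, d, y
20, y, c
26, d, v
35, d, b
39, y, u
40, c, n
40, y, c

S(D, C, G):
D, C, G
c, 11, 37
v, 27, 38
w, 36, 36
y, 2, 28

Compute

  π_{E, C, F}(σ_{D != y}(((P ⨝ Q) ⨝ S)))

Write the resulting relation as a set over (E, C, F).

P ⋈ Q (natural join on F): {(d, y, 1, s), (d, y, 17, b), (d, y, 20, c), (d, y, 39, u), (d, y, 40, c), (k, d, 2, y), (k, d, 26, v), (k, d, 35, b), (q, d, 2, y), (q, d, 26, v), (q, d, 35, b), (q, y, 1, s), (q, y, 17, b), (q, y, 20, c), (q, y, 39, u), (q, y, 40, c), (s, d, 2, y), (s, d, 26, v), (s, d, 35, b), (u, d, 2, y), (u, d, 26, v), (u, d, 35, b), (v, d, 2, y), (v, d, 26, v), (v, d, 35, b), (v, y, 1, s), (v, y, 17, b), (v, y, 20, c), (v, y, 39, u), (v, y, 40, c), (x, d, 2, y), (x, d, 26, v), (x, d, 35, b), (z, d, 2, y), (z, d, 26, v), (z, d, 35, b)}
(P ⨝ Q) ⋈ S (natural join on D): {(d, y, 20, c, 11, 37), (d, y, 40, c, 11, 37), (k, d, 2, y, 2, 28), (k, d, 26, v, 27, 38), (q, d, 2, y, 2, 28), (q, d, 26, v, 27, 38), (q, y, 20, c, 11, 37), (q, y, 40, c, 11, 37), (s, d, 2, y, 2, 28), (s, d, 26, v, 27, 38), (u, d, 2, y, 2, 28), (u, d, 26, v, 27, 38), (v, d, 2, y, 2, 28), (v, d, 26, v, 27, 38), (v, y, 20, c, 11, 37), (v, y, 40, c, 11, 37), (x, d, 2, y, 2, 28), (x, d, 26, v, 27, 38), (z, d, 2, y, 2, 28), (z, d, 26, v, 27, 38)}
Selection D != y: {(d, y, 20, c, 11, 37), (d, y, 40, c, 11, 37), (k, d, 26, v, 27, 38), (q, d, 26, v, 27, 38), (q, y, 20, c, 11, 37), (q, y, 40, c, 11, 37), (s, d, 26, v, 27, 38), (u, d, 26, v, 27, 38), (v, d, 26, v, 27, 38), (v, y, 20, c, 11, 37), (v, y, 40, c, 11, 37), (x, d, 26, v, 27, 38), (z, d, 26, v, 27, 38)}
π_{E, C, F} gives {(d, 11, y), (k, 27, d), (q, 11, y), (q, 27, d), (s, 27, d), (u, 27, d), (v, 11, y), (v, 27, d), (x, 27, d), (z, 27, d)} (3 duplicate(s) eliminated).

{(d, 11, y), (k, 27, d), (q, 11, y), (q, 27, d), (s, 27, d), (u, 27, d), (v, 11, y), (v, 27, d), (x, 27, d), (z, 27, d)}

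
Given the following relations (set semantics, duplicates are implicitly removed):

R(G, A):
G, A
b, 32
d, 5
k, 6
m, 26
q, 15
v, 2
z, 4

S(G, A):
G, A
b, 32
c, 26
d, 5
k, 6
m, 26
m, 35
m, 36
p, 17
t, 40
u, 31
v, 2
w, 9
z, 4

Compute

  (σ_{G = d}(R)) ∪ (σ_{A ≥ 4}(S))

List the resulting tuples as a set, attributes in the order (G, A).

Selection G = d: {(d, 5)}
Selection A ≥ 4: {(b, 32), (c, 26), (d, 5), (k, 6), (m, 26), (m, 35), (m, 36), (p, 17), (t, 40), (u, 31), (w, 9), (z, 4)}
Set union of the two operands is {(b, 32), (c, 26), (d, 5), (k, 6), (m, 26), (m, 35), (m, 36), (p, 17), (t, 40), (u, 31), (w, 9), (z, 4)}.

{(b, 32), (c, 26), (d, 5), (k, 6), (m, 26), (m, 35), (m, 36), (p, 17), (t, 40), (u, 31), (w, 9), (z, 4)}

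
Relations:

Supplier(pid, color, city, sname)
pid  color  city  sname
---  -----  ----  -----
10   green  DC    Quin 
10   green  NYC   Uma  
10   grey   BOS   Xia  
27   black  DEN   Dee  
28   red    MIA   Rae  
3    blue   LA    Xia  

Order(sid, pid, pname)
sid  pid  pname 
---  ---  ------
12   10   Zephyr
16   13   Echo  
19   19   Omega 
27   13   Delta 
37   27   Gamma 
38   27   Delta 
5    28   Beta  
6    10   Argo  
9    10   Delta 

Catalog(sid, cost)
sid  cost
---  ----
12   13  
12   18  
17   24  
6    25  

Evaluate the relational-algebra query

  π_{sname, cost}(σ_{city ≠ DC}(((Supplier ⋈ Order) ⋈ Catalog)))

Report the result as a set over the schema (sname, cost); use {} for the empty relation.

Joining Supplier and Order on pid yields {(10, green, DC, Quin, 12, Zephyr), (10, green, DC, Quin, 6, Argo), (10, green, DC, Quin, 9, Delta), (10, green, NYC, Uma, 12, Zephyr), (10, green, NYC, Uma, 6, Argo), (10, green, NYC, Uma, 9, Delta), (10, grey, BOS, Xia, 12, Zephyr), (10, grey, BOS, Xia, 6, Argo), (10, grey, BOS, Xia, 9, Delta), (27, black, DEN, Dee, 37, Gamma), (27, black, DEN, Dee, 38, Delta), (28, red, MIA, Rae, 5, Beta)}.
Joining (Supplier ⋈ Order) and Catalog on sid yields {(10, green, DC, Quin, 12, Zephyr, 13), (10, green, DC, Quin, 12, Zephyr, 18), (10, green, DC, Quin, 6, Argo, 25), (10, green, NYC, Uma, 12, Zephyr, 13), (10, green, NYC, Uma, 12, Zephyr, 18), (10, green, NYC, Uma, 6, Argo, 25), (10, grey, BOS, Xia, 12, Zephyr, 13), (10, grey, BOS, Xia, 12, Zephyr, 18), (10, grey, BOS, Xia, 6, Argo, 25)}.
σ[city ≠ DC]: keep tuples satisfying city ≠ DC → {(10, green, NYC, Uma, 12, Zephyr, 13), (10, green, NYC, Uma, 12, Zephyr, 18), (10, green, NYC, Uma, 6, Argo, 25), (10, grey, BOS, Xia, 12, Zephyr, 13), (10, grey, BOS, Xia, 12, Zephyr, 18), (10, grey, BOS, Xia, 6, Argo, 25)}
Projecting to sname, cost: {(Uma, 13), (Uma, 18), (Uma, 25), (Xia, 13), (Xia, 18), (Xia, 25)}

{(Uma, 13), (Uma, 18), (Uma, 25), (Xia, 13), (Xia, 18), (Xia, 25)}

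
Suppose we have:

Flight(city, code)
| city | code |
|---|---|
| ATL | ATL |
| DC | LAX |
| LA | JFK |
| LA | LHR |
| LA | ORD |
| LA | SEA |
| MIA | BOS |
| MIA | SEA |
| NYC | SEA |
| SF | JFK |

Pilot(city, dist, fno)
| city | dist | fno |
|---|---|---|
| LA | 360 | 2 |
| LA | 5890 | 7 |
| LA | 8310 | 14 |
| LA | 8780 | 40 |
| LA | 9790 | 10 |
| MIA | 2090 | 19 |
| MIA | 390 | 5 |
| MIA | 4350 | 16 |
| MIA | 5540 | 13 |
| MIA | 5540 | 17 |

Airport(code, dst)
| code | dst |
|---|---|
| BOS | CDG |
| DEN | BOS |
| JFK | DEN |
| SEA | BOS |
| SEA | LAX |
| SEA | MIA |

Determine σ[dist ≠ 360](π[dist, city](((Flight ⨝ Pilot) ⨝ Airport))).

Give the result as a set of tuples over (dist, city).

{(2090, MIA), (390, MIA), (4350, MIA), (5540, MIA), (5890, LA), (8310, LA), (8780, LA), (9790, LA)}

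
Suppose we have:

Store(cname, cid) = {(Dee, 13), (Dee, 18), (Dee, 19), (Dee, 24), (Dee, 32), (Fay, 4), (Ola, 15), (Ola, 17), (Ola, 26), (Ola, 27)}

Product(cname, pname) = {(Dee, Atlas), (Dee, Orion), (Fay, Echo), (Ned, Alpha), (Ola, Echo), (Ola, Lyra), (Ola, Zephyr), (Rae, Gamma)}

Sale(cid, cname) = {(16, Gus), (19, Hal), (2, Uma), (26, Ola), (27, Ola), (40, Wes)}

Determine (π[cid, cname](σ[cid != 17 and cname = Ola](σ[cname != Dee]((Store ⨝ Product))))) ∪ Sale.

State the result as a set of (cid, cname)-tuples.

{(15, Ola), (16, Gus), (19, Hal), (2, Uma), (26, Ola), (27, Ola), (40, Wes)}

Natural join on cname: {(Dee, 13, Atlas), (Dee, 13, Orion), (Dee, 18, Atlas), (Dee, 18, Orion), (Dee, 19, Atlas), (Dee, 19, Orion), (Dee, 24, Atlas), (Dee, 24, Orion), (Dee, 32, Atlas), (Dee, 32, Orion), (Fay, 4, Echo), (Ola, 15, Echo), (Ola, 15, Lyra), (Ola, 15, Zephyr), (Ola, 17, Echo), (Ola, 17, Lyra), (Ola, 17, Zephyr), (Ola, 26, Echo), (Ola, 26, Lyra), (Ola, 26, Zephyr), (Ola, 27, Echo), (Ola, 27, Lyra), (Ola, 27, Zephyr)}
Apply σ_{cname != Dee}; surviving tuples: {(Fay, 4, Echo), (Ola, 15, Echo), (Ola, 15, Lyra), (Ola, 15, Zephyr), (Ola, 17, Echo), (Ola, 17, Lyra), (Ola, 17, Zephyr), (Ola, 26, Echo), (Ola, 26, Lyra), (Ola, 26, Zephyr), (Ola, 27, Echo), (Ola, 27, Lyra), (Ola, 27, Zephyr)}
Apply σ_{cid != 17 and cname = Ola}; surviving tuples: {(Ola, 15, Echo), (Ola, 15, Lyra), (Ola, 15, Zephyr), (Ola, 26, Echo), (Ola, 26, Lyra), (Ola, 26, Zephyr), (Ola, 27, Echo), (Ola, 27, Lyra), (Ola, 27, Zephyr)}
π[cid, cname]: project onto (cid, cname) (6 duplicate(s) eliminated) → {(15, Ola), (26, Ola), (27, Ola)}
Set union of the two operands is {(15, Ola), (16, Gus), (19, Hal), (2, Uma), (26, Ola), (27, Ola), (40, Wes)}.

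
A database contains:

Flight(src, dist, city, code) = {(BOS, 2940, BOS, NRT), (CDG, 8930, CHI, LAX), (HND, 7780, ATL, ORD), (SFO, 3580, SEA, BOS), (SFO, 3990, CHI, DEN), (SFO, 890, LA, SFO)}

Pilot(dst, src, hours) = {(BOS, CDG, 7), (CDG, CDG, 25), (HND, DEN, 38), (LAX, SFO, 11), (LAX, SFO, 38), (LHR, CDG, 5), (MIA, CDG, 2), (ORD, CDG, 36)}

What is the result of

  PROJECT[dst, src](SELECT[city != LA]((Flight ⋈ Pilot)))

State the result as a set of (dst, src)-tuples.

{(BOS, CDG), (CDG, CDG), (LAX, SFO), (LHR, CDG), (MIA, CDG), (ORD, CDG)}

Flight ⋈ Pilot (natural join on src): {(CDG, 8930, CHI, LAX, BOS, 7), (CDG, 8930, CHI, LAX, CDG, 25), (CDG, 8930, CHI, LAX, LHR, 5), (CDG, 8930, CHI, LAX, MIA, 2), (CDG, 8930, CHI, LAX, ORD, 36), (SFO, 3580, SEA, BOS, LAX, 11), (SFO, 3580, SEA, BOS, LAX, 38), (SFO, 3990, CHI, DEN, LAX, 11), (SFO, 3990, CHI, DEN, LAX, 38), (SFO, 890, LA, SFO, LAX, 11), (SFO, 890, LA, SFO, LAX, 38)}
Filtering on city != LA leaves {(CDG, 8930, CHI, LAX, BOS, 7), (CDG, 8930, CHI, LAX, CDG, 25), (CDG, 8930, CHI, LAX, LHR, 5), (CDG, 8930, CHI, LAX, MIA, 2), (CDG, 8930, CHI, LAX, ORD, 36), (SFO, 3580, SEA, BOS, LAX, 11), (SFO, 3580, SEA, BOS, LAX, 38), (SFO, 3990, CHI, DEN, LAX, 11), (SFO, 3990, CHI, DEN, LAX, 38)}.
Projecting to dst, src (3 duplicate(s) eliminated): {(BOS, CDG), (CDG, CDG), (LAX, SFO), (LHR, CDG), (MIA, CDG), (ORD, CDG)}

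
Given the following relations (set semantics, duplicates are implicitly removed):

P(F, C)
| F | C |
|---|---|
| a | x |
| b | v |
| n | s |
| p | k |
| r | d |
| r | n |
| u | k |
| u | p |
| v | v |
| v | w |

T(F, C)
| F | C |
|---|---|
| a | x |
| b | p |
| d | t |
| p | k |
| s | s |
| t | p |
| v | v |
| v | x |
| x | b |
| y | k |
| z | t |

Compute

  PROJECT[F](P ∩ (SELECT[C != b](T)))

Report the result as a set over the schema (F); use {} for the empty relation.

{a, p, v}

Filtering on C != b leaves {(a, x), (b, p), (d, t), (p, k), (s, s), (t, p), (v, v), (v, x), (y, k), (z, t)}.
Taking the intersection: {(a, x), (p, k), (v, v)}
Keep only column(s) F: {a, p, v}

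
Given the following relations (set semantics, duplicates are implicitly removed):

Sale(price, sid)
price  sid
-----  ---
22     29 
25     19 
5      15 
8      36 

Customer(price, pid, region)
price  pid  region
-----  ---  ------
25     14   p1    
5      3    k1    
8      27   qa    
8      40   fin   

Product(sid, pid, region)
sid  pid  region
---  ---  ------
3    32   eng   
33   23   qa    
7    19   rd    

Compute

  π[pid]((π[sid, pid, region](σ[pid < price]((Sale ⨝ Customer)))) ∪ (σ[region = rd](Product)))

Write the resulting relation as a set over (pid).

{14, 19, 3}

Joining Sale and Customer on price yields {(25, 19, 14, p1), (5, 15, 3, k1), (8, 36, 27, qa), (8, 36, 40, fin)}.
Selection pid < price: {(25, 19, 14, p1), (5, 15, 3, k1)}
π_{sid, pid, region} gives {(15, 3, k1), (19, 14, p1)}.
Selection region = rd: {(7, 19, rd)}
Set union of the two operands is {(15, 3, k1), (19, 14, p1), (7, 19, rd)}.
π_{pid} gives {14, 19, 3}.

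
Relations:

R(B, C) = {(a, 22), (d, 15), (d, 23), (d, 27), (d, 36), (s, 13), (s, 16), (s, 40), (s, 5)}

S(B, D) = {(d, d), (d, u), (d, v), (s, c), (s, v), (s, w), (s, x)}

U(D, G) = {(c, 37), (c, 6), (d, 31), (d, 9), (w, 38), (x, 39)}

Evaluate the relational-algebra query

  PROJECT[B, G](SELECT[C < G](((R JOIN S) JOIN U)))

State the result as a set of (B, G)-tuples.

{(d, 31), (s, 37), (s, 38), (s, 39), (s, 6)}

Joining R and S on B yields {(d, 15, d), (d, 15, u), (d, 15, v), (d, 23, d), (d, 23, u), (d, 23, v), (d, 27, d), (d, 27, u), (d, 27, v), (d, 36, d), (d, 36, u), (d, 36, v), (s, 13, c), (s, 13, v), (s, 13, w), (s, 13, x), (s, 16, c), (s, 16, v), (s, 16, w), (s, 16, x), (s, 40, c), (s, 40, v), (s, 40, w), (s, 40, x), (s, 5, c), (s, 5, v), (s, 5, w), (s, 5, x)}.
Joining (R JOIN S) and U on D yields {(d, 15, d, 31), (d, 15, d, 9), (d, 23, d, 31), (d, 23, d, 9), (d, 27, d, 31), (d, 27, d, 9), (d, 36, d, 31), (d, 36, d, 9), (s, 13, c, 37), (s, 13, c, 6), (s, 13, w, 38), (s, 13, x, 39), (s, 16, c, 37), (s, 16, c, 6), (s, 16, w, 38), (s, 16, x, 39), (s, 40, c, 37), (s, 40, c, 6), (s, 40, w, 38), (s, 40, x, 39), (s, 5, c, 37), (s, 5, c, 6), (s, 5, w, 38), (s, 5, x, 39)}.
σ[C < G]: keep tuples satisfying C < G → {(d, 15, d, 31), (d, 23, d, 31), (d, 27, d, 31), (s, 13, c, 37), (s, 13, w, 38), (s, 13, x, 39), (s, 16, c, 37), (s, 16, w, 38), (s, 16, x, 39), (s, 5, c, 37), (s, 5, c, 6), (s, 5, w, 38), (s, 5, x, 39)}
π[B, G]: project onto (B, G) (8 duplicate(s) eliminated) → {(d, 31), (s, 37), (s, 38), (s, 39), (s, 6)}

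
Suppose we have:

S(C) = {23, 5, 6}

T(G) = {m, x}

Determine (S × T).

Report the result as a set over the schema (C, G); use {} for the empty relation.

{(23, m), (23, x), (5, m), (5, x), (6, m), (6, x)}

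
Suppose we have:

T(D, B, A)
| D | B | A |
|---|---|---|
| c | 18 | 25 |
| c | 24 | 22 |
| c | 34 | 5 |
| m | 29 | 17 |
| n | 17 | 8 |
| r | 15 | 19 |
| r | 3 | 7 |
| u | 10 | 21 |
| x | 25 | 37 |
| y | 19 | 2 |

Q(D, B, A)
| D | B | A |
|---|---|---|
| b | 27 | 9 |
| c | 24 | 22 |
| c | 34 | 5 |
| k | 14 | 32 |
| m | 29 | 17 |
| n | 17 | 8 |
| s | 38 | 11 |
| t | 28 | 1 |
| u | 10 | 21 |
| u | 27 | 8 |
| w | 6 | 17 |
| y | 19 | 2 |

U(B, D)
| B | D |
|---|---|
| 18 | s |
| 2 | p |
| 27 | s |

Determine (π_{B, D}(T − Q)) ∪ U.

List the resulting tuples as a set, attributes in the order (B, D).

Taking the difference: {(c, 18, 25), (r, 15, 19), (r, 3, 7), (x, 25, 37)}
Projecting to B, D: {(15, r), (18, c), (25, x), (3, r)}
Taking the union: {(15, r), (18, c), (18, s), (2, p), (25, x), (27, s), (3, r)}

{(15, r), (18, c), (18, s), (2, p), (25, x), (27, s), (3, r)}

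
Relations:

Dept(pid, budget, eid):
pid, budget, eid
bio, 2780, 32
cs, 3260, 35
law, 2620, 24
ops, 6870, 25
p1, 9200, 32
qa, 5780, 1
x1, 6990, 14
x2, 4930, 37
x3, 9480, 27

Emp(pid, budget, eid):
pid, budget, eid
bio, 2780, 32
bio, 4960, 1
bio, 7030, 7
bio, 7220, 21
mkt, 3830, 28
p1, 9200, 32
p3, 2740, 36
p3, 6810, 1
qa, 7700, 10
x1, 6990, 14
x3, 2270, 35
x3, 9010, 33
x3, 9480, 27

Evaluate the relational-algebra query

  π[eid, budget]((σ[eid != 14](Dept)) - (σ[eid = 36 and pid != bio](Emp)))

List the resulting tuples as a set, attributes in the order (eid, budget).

σ[eid != 14]: keep tuples satisfying eid != 14 → {(bio, 2780, 32), (cs, 3260, 35), (law, 2620, 24), (ops, 6870, 25), (p1, 9200, 32), (qa, 5780, 1), (x2, 4930, 37), (x3, 9480, 27)}
σ[eid = 36 and pid != bio]: keep tuples satisfying eid = 36 and pid != bio → {(p3, 2740, 36)}
Taking the difference: {(bio, 2780, 32), (cs, 3260, 35), (law, 2620, 24), (ops, 6870, 25), (p1, 9200, 32), (qa, 5780, 1), (x2, 4930, 37), (x3, 9480, 27)}
Projecting to eid, budget: {(1, 5780), (24, 2620), (25, 6870), (27, 9480), (32, 2780), (32, 9200), (35, 3260), (37, 4930)}

{(1, 5780), (24, 2620), (25, 6870), (27, 9480), (32, 2780), (32, 9200), (35, 3260), (37, 4930)}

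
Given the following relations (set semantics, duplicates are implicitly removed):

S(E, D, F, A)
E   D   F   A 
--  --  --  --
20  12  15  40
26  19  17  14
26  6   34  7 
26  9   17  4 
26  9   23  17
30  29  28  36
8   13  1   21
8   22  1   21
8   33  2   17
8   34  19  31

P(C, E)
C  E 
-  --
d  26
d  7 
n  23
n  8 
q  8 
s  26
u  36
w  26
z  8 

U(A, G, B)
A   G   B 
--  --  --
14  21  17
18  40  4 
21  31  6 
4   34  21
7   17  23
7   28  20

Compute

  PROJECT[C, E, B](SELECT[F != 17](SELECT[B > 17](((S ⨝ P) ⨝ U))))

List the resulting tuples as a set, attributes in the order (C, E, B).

{(d, 26, 20), (d, 26, 23), (s, 26, 20), (s, 26, 23), (w, 26, 20), (w, 26, 23)}

Natural join on E: {(26, 19, 17, 14, d), (26, 19, 17, 14, s), (26, 19, 17, 14, w), (26, 6, 34, 7, d), (26, 6, 34, 7, s), (26, 6, 34, 7, w), (26, 9, 17, 4, d), (26, 9, 17, 4, s), (26, 9, 17, 4, w), (26, 9, 23, 17, d), (26, 9, 23, 17, s), (26, 9, 23, 17, w), (8, 13, 1, 21, n), (8, 13, 1, 21, q), (8, 13, 1, 21, z), (8, 22, 1, 21, n), (8, 22, 1, 21, q), (8, 22, 1, 21, z), (8, 33, 2, 17, n), (8, 33, 2, 17, q), (8, 33, 2, 17, z), (8, 34, 19, 31, n), (8, 34, 19, 31, q), (8, 34, 19, 31, z)}
Natural join on A: {(26, 19, 17, 14, d, 21, 17), (26, 19, 17, 14, s, 21, 17), (26, 19, 17, 14, w, 21, 17), (26, 6, 34, 7, d, 17, 23), (26, 6, 34, 7, d, 28, 20), (26, 6, 34, 7, s, 17, 23), (26, 6, 34, 7, s, 28, 20), (26, 6, 34, 7, w, 17, 23), (26, 6, 34, 7, w, 28, 20), (26, 9, 17, 4, d, 34, 21), (26, 9, 17, 4, s, 34, 21), (26, 9, 17, 4, w, 34, 21), (8, 13, 1, 21, n, 31, 6), (8, 13, 1, 21, q, 31, 6), (8, 13, 1, 21, z, 31, 6), (8, 22, 1, 21, n, 31, 6), (8, 22, 1, 21, q, 31, 6), (8, 22, 1, 21, z, 31, 6)}
Filtering on B > 17 leaves {(26, 6, 34, 7, d, 17, 23), (26, 6, 34, 7, d, 28, 20), (26, 6, 34, 7, s, 17, 23), (26, 6, 34, 7, s, 28, 20), (26, 6, 34, 7, w, 17, 23), (26, 6, 34, 7, w, 28, 20), (26, 9, 17, 4, d, 34, 21), (26, 9, 17, 4, s, 34, 21), (26, 9, 17, 4, w, 34, 21)}.
Filtering on F != 17 leaves {(26, 6, 34, 7, d, 17, 23), (26, 6, 34, 7, d, 28, 20), (26, 6, 34, 7, s, 17, 23), (26, 6, 34, 7, s, 28, 20), (26, 6, 34, 7, w, 17, 23), (26, 6, 34, 7, w, 28, 20)}.
π[C, E, B]: project onto (C, E, B) → {(d, 26, 20), (d, 26, 23), (s, 26, 20), (s, 26, 23), (w, 26, 20), (w, 26, 23)}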